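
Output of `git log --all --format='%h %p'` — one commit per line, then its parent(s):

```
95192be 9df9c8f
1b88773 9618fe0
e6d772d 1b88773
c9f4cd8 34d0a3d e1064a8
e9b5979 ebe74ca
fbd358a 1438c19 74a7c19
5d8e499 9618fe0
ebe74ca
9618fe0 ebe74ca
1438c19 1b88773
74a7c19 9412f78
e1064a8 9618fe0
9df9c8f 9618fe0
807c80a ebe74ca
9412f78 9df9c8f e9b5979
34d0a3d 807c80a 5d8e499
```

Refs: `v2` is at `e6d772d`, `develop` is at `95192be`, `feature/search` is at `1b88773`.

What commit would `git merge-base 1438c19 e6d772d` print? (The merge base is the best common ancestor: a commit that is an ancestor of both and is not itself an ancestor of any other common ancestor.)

1b88773

Ancestors of 1438c19: {1438c19, 1b88773, 9618fe0, ebe74ca}.
Ancestors of e6d772d: {1b88773, 9618fe0, e6d772d, ebe74ca}.
Common ancestors: {1b88773, 9618fe0, ebe74ca}.
Among these, 1b88773 is not an ancestor of any other common ancestor — it is the merge base.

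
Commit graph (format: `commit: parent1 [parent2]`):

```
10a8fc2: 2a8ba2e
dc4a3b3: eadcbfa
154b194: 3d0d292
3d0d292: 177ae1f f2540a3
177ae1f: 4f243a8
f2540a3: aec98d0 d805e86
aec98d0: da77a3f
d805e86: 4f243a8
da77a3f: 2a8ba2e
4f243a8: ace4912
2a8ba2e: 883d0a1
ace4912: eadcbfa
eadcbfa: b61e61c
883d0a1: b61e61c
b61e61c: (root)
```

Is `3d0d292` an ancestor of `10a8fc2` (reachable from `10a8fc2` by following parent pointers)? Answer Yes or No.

Ancestors of 10a8fc2: {10a8fc2, 2a8ba2e, 883d0a1, b61e61c}.
3d0d292 is not in that set, so it is not an ancestor of 10a8fc2.

No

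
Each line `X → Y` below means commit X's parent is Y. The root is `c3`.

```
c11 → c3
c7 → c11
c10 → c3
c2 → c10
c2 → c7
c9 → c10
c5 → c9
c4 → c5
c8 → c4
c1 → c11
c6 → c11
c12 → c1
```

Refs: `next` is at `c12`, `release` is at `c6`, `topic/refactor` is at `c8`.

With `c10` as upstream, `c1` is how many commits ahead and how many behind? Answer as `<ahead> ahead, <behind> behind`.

2 ahead, 1 behind

Reachable from c1: {c1, c11, c3}.
Reachable from c10: {c10, c3}.
Only in c1's history (ahead): {c1, c11} — 2.
Only in c10's history (behind): {c10} — 1.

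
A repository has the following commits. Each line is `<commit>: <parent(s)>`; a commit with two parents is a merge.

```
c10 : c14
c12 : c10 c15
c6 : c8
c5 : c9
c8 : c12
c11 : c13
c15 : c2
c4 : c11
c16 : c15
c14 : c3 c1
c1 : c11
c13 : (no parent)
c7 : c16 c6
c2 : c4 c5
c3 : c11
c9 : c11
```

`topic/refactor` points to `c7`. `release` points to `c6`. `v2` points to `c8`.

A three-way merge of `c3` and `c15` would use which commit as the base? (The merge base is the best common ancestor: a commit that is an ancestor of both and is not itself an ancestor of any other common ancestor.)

c11

Ancestors of c3: {c11, c13, c3}.
Ancestors of c15: {c11, c13, c15, c2, c4, c5, c9}.
Common ancestors: {c11, c13}.
Among these, c11 is not an ancestor of any other common ancestor — it is the merge base.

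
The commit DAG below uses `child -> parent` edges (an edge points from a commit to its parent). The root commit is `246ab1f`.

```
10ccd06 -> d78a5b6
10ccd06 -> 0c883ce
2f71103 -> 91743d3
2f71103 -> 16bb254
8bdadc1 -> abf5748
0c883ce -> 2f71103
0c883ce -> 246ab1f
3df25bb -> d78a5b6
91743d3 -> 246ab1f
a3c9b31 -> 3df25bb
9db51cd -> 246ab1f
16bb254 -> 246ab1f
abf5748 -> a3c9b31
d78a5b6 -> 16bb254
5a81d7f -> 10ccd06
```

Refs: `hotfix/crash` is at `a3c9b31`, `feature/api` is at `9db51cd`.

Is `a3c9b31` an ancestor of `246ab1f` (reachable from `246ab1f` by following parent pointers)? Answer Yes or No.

Ancestors of 246ab1f: {246ab1f}.
a3c9b31 is not in that set, so it is not an ancestor of 246ab1f.

No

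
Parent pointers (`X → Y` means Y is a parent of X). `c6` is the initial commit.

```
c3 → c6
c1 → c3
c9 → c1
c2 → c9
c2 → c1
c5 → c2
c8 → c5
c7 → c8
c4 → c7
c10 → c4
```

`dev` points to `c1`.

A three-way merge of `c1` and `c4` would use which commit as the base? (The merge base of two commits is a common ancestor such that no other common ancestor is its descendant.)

c1

Ancestors of c1: {c1, c3, c6}.
Ancestors of c4: {c1, c2, c3, c4, c5, c6, c7, c8, c9}.
Common ancestors: {c1, c3, c6}.
Among these, c1 is not an ancestor of any other common ancestor — it is the merge base.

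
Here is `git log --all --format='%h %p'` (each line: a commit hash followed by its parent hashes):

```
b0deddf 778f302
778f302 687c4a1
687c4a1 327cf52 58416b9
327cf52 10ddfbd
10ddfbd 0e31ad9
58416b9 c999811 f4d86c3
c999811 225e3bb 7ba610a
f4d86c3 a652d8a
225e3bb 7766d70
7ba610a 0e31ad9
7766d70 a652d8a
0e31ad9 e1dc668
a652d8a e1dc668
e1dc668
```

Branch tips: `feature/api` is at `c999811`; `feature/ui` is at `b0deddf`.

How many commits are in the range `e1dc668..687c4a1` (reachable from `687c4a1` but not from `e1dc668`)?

11

Reachable from 687c4a1: {0e31ad9, 10ddfbd, 225e3bb, 327cf52, 58416b9, 687c4a1, 7766d70, 7ba610a, a652d8a, c999811, e1dc668, f4d86c3}.
Reachable from e1dc668: {e1dc668}.
In 687c4a1's history but not e1dc668's: {0e31ad9, 10ddfbd, 225e3bb, 327cf52, 58416b9, 687c4a1, 7766d70, 7ba610a, a652d8a, c999811, f4d86c3} — 11 commits.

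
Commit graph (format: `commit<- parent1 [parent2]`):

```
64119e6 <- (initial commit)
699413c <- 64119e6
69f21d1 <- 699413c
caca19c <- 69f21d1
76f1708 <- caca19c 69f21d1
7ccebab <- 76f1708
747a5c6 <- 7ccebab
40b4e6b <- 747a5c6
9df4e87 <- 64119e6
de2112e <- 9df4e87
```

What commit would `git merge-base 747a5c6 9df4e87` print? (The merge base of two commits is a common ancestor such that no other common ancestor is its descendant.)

Ancestors of 747a5c6: {64119e6, 699413c, 69f21d1, 747a5c6, 76f1708, 7ccebab, caca19c}.
Ancestors of 9df4e87: {64119e6, 9df4e87}.
Common ancestors: {64119e6}.
The only common ancestor is 64119e6, so it is the merge base.

64119e6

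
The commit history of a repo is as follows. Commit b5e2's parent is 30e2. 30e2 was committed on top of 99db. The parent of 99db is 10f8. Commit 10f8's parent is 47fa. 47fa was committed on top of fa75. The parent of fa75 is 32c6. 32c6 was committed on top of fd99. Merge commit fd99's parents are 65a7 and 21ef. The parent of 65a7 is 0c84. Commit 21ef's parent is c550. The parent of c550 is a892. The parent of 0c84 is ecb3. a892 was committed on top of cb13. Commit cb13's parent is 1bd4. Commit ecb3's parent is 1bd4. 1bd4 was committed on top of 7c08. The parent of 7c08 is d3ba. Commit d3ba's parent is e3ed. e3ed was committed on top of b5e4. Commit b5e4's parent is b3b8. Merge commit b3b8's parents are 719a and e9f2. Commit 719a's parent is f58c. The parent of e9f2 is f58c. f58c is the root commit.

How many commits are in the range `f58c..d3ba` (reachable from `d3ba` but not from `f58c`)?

6

Reachable from d3ba: {719a, b3b8, b5e4, d3ba, e3ed, e9f2, f58c}.
Reachable from f58c: {f58c}.
In d3ba's history but not f58c's: {719a, b3b8, b5e4, d3ba, e3ed, e9f2} — 6 commits.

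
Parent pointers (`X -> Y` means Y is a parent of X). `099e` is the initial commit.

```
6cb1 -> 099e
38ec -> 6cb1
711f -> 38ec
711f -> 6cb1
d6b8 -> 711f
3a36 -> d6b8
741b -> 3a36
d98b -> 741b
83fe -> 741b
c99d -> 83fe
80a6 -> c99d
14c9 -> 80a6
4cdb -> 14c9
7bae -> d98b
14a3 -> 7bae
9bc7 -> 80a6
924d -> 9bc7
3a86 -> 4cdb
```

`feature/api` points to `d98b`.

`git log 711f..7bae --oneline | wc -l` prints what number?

5

Reachable from 7bae: {099e, 38ec, 3a36, 6cb1, 711f, 741b, 7bae, d6b8, d98b}.
Reachable from 711f: {099e, 38ec, 6cb1, 711f}.
In 7bae's history but not 711f's: {3a36, 741b, 7bae, d6b8, d98b} — 5 commits.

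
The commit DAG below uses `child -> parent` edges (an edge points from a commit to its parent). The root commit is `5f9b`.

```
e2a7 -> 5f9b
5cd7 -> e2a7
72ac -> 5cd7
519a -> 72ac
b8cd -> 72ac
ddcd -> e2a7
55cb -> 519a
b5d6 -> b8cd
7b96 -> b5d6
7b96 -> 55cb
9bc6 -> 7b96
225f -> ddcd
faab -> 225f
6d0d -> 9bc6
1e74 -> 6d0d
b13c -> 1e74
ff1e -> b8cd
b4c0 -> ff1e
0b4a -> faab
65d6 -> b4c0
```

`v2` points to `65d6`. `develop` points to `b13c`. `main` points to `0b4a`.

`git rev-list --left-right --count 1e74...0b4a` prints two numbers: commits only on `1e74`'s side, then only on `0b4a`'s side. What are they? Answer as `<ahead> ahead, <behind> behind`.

10 ahead, 4 behind

Reachable from 1e74: {1e74, 519a, 55cb, 5cd7, 5f9b, 6d0d, 72ac, 7b96, 9bc6, b5d6, b8cd, e2a7}.
Reachable from 0b4a: {0b4a, 225f, 5f9b, ddcd, e2a7, faab}.
Only in 1e74's history (ahead): {1e74, 519a, 55cb, 5cd7, 6d0d, 72ac, 7b96, 9bc6, b5d6, b8cd} — 10.
Only in 0b4a's history (behind): {0b4a, 225f, ddcd, faab} — 4.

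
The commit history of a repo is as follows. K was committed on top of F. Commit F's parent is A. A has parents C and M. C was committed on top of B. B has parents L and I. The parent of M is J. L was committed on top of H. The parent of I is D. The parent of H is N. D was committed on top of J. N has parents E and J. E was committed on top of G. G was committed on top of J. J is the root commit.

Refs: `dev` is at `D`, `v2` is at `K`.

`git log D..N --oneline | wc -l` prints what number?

Reachable from N: {E, G, J, N}.
Reachable from D: {D, J}.
In N's history but not D's: {E, G, N} — 3 commits.

3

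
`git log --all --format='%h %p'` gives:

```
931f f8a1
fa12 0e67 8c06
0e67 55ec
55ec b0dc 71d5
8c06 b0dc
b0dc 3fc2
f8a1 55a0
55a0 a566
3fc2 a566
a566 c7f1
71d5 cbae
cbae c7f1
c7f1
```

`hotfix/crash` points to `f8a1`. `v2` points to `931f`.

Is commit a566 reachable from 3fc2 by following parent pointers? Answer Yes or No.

Ancestors of 3fc2 (commits reachable by following parents): {3fc2, a566, c7f1}.
a566 is in that set, so it is an ancestor of 3fc2.

Yes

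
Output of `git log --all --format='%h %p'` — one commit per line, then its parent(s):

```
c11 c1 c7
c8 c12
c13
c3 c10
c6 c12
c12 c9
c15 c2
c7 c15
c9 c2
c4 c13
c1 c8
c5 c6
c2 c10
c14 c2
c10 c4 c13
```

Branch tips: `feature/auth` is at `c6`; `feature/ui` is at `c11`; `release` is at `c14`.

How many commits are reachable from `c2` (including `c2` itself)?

Walking parent pointers from c2: reachable set = {c10, c13, c2, c4}.
That is 4 commits.

4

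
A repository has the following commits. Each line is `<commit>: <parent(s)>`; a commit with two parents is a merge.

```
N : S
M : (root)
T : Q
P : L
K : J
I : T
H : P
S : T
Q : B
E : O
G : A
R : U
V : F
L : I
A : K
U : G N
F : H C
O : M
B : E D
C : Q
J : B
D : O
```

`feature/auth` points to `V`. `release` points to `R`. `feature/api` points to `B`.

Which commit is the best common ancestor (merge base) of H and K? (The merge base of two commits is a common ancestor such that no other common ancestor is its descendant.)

B

Ancestors of H: {B, D, E, H, I, L, M, O, P, Q, T}.
Ancestors of K: {B, D, E, J, K, M, O}.
Common ancestors: {B, D, E, M, O}.
Among these, B is not an ancestor of any other common ancestor — it is the merge base.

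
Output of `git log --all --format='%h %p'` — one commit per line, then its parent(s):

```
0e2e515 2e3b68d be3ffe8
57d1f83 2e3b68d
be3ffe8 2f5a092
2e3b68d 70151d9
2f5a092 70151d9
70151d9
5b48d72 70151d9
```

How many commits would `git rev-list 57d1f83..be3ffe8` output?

2

Reachable from be3ffe8: {2f5a092, 70151d9, be3ffe8}.
Reachable from 57d1f83: {2e3b68d, 57d1f83, 70151d9}.
In be3ffe8's history but not 57d1f83's: {2f5a092, be3ffe8} — 2 commits.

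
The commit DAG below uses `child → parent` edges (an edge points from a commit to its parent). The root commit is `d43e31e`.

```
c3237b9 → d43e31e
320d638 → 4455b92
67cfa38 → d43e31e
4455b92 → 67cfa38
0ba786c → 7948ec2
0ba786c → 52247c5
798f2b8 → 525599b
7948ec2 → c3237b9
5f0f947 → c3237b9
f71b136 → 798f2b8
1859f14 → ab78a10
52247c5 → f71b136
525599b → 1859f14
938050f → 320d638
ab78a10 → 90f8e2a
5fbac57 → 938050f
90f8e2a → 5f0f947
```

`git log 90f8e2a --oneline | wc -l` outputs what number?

4

Walking parent pointers from 90f8e2a: reachable set = {5f0f947, 90f8e2a, c3237b9, d43e31e}.
That is 4 commits.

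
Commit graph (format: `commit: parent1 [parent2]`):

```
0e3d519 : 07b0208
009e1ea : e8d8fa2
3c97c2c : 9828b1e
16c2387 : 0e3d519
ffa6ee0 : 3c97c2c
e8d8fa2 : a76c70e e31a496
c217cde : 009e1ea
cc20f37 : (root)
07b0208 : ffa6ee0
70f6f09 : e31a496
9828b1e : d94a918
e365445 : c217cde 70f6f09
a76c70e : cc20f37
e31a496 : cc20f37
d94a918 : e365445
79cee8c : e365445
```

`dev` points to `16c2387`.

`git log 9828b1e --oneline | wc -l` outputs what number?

Walking parent pointers from 9828b1e: reachable set = {009e1ea, 70f6f09, 9828b1e, a76c70e, c217cde, cc20f37, d94a918, e31a496, e365445, e8d8fa2}.
That is 10 commits.

10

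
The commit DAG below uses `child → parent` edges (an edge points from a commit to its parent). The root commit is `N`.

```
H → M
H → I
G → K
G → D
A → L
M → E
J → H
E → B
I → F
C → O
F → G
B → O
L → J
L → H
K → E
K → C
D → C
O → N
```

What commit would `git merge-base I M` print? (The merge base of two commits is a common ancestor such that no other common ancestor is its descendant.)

E

Ancestors of I: {B, C, D, E, F, G, I, K, N, O}.
Ancestors of M: {B, E, M, N, O}.
Common ancestors: {B, E, N, O}.
Among these, E is not an ancestor of any other common ancestor — it is the merge base.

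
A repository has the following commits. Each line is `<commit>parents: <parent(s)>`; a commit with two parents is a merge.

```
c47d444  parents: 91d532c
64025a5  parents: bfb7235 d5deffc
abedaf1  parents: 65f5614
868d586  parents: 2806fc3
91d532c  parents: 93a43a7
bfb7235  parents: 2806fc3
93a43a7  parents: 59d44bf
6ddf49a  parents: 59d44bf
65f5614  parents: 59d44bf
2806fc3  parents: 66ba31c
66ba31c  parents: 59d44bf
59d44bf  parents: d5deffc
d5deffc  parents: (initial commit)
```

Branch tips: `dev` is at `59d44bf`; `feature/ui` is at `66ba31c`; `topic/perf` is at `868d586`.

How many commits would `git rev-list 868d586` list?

5

Walking parent pointers from 868d586: reachable set = {2806fc3, 59d44bf, 66ba31c, 868d586, d5deffc}.
That is 5 commits.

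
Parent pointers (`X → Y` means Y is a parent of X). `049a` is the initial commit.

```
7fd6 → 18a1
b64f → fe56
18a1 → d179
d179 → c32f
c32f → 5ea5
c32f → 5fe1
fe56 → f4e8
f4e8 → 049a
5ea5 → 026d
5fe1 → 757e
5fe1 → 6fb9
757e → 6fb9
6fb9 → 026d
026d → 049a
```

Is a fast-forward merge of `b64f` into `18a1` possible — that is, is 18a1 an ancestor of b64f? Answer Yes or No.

No

A fast-forward from 18a1 to b64f is possible iff 18a1 is an ancestor of b64f.
Ancestors of b64f: {049a, b64f, f4e8, fe56}.
18a1 is not among them, so fast-forward is not possible.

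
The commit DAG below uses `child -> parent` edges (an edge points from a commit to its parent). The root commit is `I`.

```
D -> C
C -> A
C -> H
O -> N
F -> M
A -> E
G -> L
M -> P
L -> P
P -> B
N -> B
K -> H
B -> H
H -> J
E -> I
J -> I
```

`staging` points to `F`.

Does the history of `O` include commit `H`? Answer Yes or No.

Yes

Ancestors of O (commits reachable by following parents): {B, H, I, J, N, O}.
H is in that set, so it is an ancestor of O.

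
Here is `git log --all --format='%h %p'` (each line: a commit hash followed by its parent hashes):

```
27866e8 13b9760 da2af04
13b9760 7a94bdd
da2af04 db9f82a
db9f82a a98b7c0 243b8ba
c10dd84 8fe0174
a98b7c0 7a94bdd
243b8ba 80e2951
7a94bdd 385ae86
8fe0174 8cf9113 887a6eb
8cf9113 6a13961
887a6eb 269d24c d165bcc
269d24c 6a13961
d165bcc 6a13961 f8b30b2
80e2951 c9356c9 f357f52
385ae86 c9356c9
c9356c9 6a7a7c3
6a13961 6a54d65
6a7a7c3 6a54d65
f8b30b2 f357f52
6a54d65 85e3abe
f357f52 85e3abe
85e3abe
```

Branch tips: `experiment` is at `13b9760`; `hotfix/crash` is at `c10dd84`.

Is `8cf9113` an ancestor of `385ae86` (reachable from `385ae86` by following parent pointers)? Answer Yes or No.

No

Ancestors of 385ae86: {385ae86, 6a54d65, 6a7a7c3, 85e3abe, c9356c9}.
8cf9113 is not in that set, so it is not an ancestor of 385ae86.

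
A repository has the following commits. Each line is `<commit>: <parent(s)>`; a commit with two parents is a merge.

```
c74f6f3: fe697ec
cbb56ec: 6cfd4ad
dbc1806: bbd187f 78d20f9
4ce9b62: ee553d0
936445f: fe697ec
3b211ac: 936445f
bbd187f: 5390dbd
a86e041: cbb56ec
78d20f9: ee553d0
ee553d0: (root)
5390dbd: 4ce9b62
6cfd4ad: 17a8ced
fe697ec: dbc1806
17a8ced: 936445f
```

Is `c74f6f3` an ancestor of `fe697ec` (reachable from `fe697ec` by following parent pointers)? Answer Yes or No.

No

Ancestors of fe697ec: {4ce9b62, 5390dbd, 78d20f9, bbd187f, dbc1806, ee553d0, fe697ec}.
c74f6f3 is not in that set, so it is not an ancestor of fe697ec.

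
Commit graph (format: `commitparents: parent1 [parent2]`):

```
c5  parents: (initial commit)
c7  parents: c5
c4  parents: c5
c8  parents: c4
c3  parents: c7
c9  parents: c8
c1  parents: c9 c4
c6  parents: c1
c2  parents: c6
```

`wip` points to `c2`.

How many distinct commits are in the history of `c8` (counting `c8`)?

Walking parent pointers from c8: reachable set = {c4, c5, c8}.
That is 3 commits.

3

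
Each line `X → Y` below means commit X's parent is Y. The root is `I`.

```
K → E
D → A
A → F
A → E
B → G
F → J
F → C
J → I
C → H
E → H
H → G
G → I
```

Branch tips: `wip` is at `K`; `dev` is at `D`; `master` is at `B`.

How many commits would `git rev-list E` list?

4

Walking parent pointers from E: reachable set = {E, G, H, I}.
That is 4 commits.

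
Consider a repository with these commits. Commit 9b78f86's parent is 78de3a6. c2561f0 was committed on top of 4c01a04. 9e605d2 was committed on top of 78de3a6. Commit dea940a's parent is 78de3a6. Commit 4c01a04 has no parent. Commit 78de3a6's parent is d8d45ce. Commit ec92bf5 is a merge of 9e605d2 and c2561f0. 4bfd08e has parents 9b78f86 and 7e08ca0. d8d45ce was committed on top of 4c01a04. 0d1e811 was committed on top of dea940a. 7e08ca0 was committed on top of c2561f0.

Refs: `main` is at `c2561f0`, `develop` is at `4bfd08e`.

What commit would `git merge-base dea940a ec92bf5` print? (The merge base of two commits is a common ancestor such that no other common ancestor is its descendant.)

78de3a6

Ancestors of dea940a: {4c01a04, 78de3a6, d8d45ce, dea940a}.
Ancestors of ec92bf5: {4c01a04, 78de3a6, 9e605d2, c2561f0, d8d45ce, ec92bf5}.
Common ancestors: {4c01a04, 78de3a6, d8d45ce}.
Among these, 78de3a6 is not an ancestor of any other common ancestor — it is the merge base.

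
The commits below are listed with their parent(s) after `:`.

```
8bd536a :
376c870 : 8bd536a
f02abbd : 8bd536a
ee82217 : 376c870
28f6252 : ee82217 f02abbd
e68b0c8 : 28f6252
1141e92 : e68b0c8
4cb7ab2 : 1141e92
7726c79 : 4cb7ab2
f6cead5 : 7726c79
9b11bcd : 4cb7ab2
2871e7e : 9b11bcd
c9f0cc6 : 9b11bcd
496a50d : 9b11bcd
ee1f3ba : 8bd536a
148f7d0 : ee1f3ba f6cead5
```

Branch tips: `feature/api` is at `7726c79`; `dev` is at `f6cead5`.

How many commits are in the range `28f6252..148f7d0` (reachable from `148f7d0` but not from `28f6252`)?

Reachable from 148f7d0: {1141e92, 148f7d0, 28f6252, 376c870, 4cb7ab2, 7726c79, 8bd536a, e68b0c8, ee1f3ba, ee82217, f02abbd, f6cead5}.
Reachable from 28f6252: {28f6252, 376c870, 8bd536a, ee82217, f02abbd}.
In 148f7d0's history but not 28f6252's: {1141e92, 148f7d0, 4cb7ab2, 7726c79, e68b0c8, ee1f3ba, f6cead5} — 7 commits.

7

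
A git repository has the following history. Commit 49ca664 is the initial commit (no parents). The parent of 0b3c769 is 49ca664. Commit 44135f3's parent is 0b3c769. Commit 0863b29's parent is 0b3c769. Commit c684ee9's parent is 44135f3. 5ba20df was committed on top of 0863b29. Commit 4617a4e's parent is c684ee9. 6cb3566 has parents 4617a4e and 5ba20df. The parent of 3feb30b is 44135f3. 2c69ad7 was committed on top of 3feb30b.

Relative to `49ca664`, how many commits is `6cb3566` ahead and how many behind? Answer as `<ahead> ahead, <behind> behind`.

Reachable from 6cb3566: {0863b29, 0b3c769, 44135f3, 4617a4e, 49ca664, 5ba20df, 6cb3566, c684ee9}.
Reachable from 49ca664: {49ca664}.
Only in 6cb3566's history (ahead): {0863b29, 0b3c769, 44135f3, 4617a4e, 5ba20df, 6cb3566, c684ee9} — 7.
Only in 49ca664's history (behind): {} — 0.

7 ahead, 0 behind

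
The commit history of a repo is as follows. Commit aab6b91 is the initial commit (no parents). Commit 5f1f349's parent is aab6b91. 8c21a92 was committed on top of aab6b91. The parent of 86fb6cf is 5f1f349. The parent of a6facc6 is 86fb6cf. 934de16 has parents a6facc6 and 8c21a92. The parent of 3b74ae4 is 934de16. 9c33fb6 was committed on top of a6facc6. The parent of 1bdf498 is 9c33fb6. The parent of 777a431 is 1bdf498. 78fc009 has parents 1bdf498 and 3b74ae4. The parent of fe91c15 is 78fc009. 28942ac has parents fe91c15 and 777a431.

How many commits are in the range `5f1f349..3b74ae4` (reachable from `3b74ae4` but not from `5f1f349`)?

5

Reachable from 3b74ae4: {3b74ae4, 5f1f349, 86fb6cf, 8c21a92, 934de16, a6facc6, aab6b91}.
Reachable from 5f1f349: {5f1f349, aab6b91}.
In 3b74ae4's history but not 5f1f349's: {3b74ae4, 86fb6cf, 8c21a92, 934de16, a6facc6} — 5 commits.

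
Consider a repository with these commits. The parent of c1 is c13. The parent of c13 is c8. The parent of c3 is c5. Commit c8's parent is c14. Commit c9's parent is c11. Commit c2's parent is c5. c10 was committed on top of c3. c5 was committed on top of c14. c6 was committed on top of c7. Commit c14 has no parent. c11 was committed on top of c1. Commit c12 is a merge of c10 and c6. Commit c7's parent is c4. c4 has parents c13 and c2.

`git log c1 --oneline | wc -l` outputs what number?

4

Walking parent pointers from c1: reachable set = {c1, c13, c14, c8}.
That is 4 commits.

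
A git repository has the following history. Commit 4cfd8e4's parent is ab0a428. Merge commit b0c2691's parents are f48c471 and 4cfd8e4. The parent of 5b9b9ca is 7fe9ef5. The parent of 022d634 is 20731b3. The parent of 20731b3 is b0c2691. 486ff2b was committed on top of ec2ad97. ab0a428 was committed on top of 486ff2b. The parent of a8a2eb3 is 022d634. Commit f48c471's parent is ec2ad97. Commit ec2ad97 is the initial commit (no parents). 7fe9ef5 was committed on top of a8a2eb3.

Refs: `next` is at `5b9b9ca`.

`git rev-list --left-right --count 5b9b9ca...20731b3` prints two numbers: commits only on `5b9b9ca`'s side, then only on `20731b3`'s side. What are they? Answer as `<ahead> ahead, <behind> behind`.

4 ahead, 0 behind

Reachable from 5b9b9ca: {022d634, 20731b3, 486ff2b, 4cfd8e4, 5b9b9ca, 7fe9ef5, a8a2eb3, ab0a428, b0c2691, ec2ad97, f48c471}.
Reachable from 20731b3: {20731b3, 486ff2b, 4cfd8e4, ab0a428, b0c2691, ec2ad97, f48c471}.
Only in 5b9b9ca's history (ahead): {022d634, 5b9b9ca, 7fe9ef5, a8a2eb3} — 4.
Only in 20731b3's history (behind): {} — 0.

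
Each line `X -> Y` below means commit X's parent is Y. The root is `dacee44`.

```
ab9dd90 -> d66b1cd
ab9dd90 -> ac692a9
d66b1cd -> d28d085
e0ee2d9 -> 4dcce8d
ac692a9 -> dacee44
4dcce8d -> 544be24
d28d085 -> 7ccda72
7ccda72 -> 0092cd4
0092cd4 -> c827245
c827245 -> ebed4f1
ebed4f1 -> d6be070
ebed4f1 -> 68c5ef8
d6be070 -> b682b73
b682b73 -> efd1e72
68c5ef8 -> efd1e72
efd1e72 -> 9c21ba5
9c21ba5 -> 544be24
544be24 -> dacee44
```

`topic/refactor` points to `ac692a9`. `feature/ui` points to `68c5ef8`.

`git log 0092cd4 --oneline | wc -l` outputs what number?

10

Walking parent pointers from 0092cd4: reachable set = {0092cd4, 544be24, 68c5ef8, 9c21ba5, b682b73, c827245, d6be070, dacee44, ebed4f1, efd1e72}.
That is 10 commits.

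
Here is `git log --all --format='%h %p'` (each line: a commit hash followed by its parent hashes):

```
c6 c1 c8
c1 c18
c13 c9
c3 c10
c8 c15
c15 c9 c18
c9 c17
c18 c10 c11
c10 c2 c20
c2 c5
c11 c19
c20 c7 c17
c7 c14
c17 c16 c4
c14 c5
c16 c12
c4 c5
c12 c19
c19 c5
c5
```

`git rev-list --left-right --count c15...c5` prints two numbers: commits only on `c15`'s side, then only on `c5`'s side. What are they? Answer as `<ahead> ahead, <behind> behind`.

14 ahead, 0 behind

Reachable from c15: {c10, c11, c12, c14, c15, c16, c17, c18, c19, c2, c20, c4, c5, c7, c9}.
Reachable from c5: {c5}.
Only in c15's history (ahead): {c10, c11, c12, c14, c15, c16, c17, c18, c19, c2, c20, c4, c7, c9} — 14.
Only in c5's history (behind): {} — 0.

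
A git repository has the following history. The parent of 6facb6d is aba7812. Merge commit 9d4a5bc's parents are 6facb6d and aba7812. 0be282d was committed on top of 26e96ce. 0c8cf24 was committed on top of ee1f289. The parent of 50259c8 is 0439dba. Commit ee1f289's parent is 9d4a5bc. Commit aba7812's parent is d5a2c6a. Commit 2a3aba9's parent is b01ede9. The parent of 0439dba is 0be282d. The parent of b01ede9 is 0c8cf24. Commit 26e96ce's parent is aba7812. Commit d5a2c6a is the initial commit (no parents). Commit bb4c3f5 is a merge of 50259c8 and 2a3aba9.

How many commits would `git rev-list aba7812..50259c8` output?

4

Reachable from 50259c8: {0439dba, 0be282d, 26e96ce, 50259c8, aba7812, d5a2c6a}.
Reachable from aba7812: {aba7812, d5a2c6a}.
In 50259c8's history but not aba7812's: {0439dba, 0be282d, 26e96ce, 50259c8} — 4 commits.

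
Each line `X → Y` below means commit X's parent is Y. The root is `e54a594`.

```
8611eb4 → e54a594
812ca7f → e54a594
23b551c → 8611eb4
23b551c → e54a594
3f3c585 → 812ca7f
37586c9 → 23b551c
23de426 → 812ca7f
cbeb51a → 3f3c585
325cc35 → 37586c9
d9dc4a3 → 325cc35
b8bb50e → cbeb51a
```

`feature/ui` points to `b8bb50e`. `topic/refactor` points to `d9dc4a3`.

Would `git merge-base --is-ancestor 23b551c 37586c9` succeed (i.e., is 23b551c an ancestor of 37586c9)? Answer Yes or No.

Yes

Ancestors of 37586c9 (commits reachable by following parents): {23b551c, 37586c9, 8611eb4, e54a594}.
23b551c is in that set, so it is an ancestor of 37586c9.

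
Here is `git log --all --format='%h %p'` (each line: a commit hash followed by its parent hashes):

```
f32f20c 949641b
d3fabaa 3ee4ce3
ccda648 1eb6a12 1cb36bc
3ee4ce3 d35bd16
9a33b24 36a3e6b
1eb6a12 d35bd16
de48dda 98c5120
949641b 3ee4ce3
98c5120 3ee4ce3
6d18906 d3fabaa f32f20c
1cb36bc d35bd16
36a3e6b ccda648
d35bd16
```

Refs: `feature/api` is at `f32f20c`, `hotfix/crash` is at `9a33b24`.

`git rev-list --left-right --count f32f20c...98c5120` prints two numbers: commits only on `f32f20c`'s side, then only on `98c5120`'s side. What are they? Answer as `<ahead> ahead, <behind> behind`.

Reachable from f32f20c: {3ee4ce3, 949641b, d35bd16, f32f20c}.
Reachable from 98c5120: {3ee4ce3, 98c5120, d35bd16}.
Only in f32f20c's history (ahead): {949641b, f32f20c} — 2.
Only in 98c5120's history (behind): {98c5120} — 1.

2 ahead, 1 behind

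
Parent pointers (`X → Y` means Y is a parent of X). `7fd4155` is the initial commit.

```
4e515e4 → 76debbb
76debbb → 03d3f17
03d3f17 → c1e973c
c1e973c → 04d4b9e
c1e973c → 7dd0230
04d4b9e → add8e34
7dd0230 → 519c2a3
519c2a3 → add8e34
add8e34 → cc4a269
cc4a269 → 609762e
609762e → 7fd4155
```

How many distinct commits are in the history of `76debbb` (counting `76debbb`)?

Walking parent pointers from 76debbb: reachable set = {03d3f17, 04d4b9e, 519c2a3, 609762e, 76debbb, 7dd0230, 7fd4155, add8e34, c1e973c, cc4a269}.
That is 10 commits.

10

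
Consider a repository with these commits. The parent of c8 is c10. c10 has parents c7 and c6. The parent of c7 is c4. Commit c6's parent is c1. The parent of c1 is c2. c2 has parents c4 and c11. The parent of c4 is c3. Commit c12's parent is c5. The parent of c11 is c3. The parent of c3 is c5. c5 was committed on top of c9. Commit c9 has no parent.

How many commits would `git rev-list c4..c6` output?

Reachable from c6: {c1, c11, c2, c3, c4, c5, c6, c9}.
Reachable from c4: {c3, c4, c5, c9}.
In c6's history but not c4's: {c1, c11, c2, c6} — 4 commits.

4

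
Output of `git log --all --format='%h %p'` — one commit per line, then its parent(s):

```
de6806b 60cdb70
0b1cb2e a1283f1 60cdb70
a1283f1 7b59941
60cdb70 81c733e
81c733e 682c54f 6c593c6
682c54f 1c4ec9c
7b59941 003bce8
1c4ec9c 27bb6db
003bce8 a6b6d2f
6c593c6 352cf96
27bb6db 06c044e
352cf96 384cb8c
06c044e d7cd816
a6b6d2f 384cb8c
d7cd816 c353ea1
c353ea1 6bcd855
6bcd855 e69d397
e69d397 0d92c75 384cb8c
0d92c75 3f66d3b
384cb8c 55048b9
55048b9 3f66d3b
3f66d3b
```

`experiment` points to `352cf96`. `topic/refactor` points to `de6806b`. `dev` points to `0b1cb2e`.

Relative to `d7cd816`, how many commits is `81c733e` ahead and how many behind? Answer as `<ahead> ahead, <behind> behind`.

Reachable from 81c733e: {06c044e, 0d92c75, 1c4ec9c, 27bb6db, 352cf96, 384cb8c, 3f66d3b, 55048b9, 682c54f, 6bcd855, 6c593c6, 81c733e, c353ea1, d7cd816, e69d397}.
Reachable from d7cd816: {0d92c75, 384cb8c, 3f66d3b, 55048b9, 6bcd855, c353ea1, d7cd816, e69d397}.
Only in 81c733e's history (ahead): {06c044e, 1c4ec9c, 27bb6db, 352cf96, 682c54f, 6c593c6, 81c733e} — 7.
Only in d7cd816's history (behind): {} — 0.

7 ahead, 0 behind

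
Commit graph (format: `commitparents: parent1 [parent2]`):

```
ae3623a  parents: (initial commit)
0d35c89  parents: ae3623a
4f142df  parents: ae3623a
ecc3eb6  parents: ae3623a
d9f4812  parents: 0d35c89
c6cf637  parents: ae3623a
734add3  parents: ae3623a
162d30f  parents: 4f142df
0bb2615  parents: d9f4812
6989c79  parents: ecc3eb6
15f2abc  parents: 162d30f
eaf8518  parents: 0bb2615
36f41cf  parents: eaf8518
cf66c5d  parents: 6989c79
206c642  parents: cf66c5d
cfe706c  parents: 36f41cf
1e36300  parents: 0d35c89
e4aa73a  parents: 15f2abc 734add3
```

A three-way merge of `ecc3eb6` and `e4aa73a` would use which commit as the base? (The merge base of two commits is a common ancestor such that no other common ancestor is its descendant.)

Ancestors of ecc3eb6: {ae3623a, ecc3eb6}.
Ancestors of e4aa73a: {15f2abc, 162d30f, 4f142df, 734add3, ae3623a, e4aa73a}.
Common ancestors: {ae3623a}.
The only common ancestor is ae3623a, so it is the merge base.

ae3623a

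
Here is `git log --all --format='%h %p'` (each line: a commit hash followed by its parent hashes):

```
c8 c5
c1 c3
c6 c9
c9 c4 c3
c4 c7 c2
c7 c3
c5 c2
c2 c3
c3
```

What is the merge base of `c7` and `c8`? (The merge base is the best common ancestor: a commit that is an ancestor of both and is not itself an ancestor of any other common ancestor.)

c3

Ancestors of c7: {c3, c7}.
Ancestors of c8: {c2, c3, c5, c8}.
Common ancestors: {c3}.
The only common ancestor is c3, so it is the merge base.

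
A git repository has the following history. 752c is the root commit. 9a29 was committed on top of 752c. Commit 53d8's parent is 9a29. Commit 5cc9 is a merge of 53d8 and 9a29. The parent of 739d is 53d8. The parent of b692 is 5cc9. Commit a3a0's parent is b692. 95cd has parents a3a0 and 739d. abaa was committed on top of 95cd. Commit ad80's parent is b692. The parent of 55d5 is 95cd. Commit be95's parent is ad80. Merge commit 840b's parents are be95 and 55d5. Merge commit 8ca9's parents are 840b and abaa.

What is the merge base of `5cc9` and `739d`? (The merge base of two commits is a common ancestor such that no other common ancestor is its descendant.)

Ancestors of 5cc9: {53d8, 5cc9, 752c, 9a29}.
Ancestors of 739d: {53d8, 739d, 752c, 9a29}.
Common ancestors: {53d8, 752c, 9a29}.
Among these, 53d8 is not an ancestor of any other common ancestor — it is the merge base.

53d8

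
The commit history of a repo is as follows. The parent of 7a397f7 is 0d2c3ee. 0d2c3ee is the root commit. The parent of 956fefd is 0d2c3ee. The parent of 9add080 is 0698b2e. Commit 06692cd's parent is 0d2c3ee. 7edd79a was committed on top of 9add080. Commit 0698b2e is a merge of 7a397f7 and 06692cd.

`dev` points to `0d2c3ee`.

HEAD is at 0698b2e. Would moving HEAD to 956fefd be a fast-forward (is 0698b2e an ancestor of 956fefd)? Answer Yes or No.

No

A fast-forward from 0698b2e to 956fefd is possible iff 0698b2e is an ancestor of 956fefd.
Ancestors of 956fefd: {0d2c3ee, 956fefd}.
0698b2e is not among them, so fast-forward is not possible.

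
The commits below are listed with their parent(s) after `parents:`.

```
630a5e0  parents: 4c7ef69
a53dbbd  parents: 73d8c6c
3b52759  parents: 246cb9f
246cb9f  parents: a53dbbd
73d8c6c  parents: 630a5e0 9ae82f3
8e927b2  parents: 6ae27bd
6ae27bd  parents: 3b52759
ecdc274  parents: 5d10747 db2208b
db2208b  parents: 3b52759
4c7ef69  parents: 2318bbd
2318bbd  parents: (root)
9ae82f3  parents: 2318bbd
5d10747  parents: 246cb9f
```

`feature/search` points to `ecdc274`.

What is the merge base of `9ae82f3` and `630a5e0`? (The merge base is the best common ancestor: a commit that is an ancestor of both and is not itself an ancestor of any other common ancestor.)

2318bbd

Ancestors of 9ae82f3: {2318bbd, 9ae82f3}.
Ancestors of 630a5e0: {2318bbd, 4c7ef69, 630a5e0}.
Common ancestors: {2318bbd}.
The only common ancestor is 2318bbd, so it is the merge base.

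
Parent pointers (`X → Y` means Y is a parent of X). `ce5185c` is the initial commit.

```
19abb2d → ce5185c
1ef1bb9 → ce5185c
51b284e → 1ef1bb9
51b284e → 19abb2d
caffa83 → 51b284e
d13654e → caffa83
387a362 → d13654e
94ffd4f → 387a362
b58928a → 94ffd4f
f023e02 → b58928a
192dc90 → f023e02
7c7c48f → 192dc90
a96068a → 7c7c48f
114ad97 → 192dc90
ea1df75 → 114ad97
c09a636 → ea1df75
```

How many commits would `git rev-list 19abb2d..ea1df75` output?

11

Reachable from ea1df75: {114ad97, 192dc90, 19abb2d, 1ef1bb9, 387a362, 51b284e, 94ffd4f, b58928a, caffa83, ce5185c, d13654e, ea1df75, f023e02}.
Reachable from 19abb2d: {19abb2d, ce5185c}.
In ea1df75's history but not 19abb2d's: {114ad97, 192dc90, 1ef1bb9, 387a362, 51b284e, 94ffd4f, b58928a, caffa83, d13654e, ea1df75, f023e02} — 11 commits.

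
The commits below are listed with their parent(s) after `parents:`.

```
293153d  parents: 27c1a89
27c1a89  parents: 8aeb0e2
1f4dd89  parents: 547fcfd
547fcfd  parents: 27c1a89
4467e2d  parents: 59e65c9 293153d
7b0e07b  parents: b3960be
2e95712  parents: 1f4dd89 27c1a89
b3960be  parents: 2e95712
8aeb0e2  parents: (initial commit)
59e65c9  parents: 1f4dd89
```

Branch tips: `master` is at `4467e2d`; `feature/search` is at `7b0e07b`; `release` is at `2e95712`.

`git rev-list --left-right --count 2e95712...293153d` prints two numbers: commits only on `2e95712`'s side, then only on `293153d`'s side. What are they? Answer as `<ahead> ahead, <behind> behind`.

3 ahead, 1 behind

Reachable from 2e95712: {1f4dd89, 27c1a89, 2e95712, 547fcfd, 8aeb0e2}.
Reachable from 293153d: {27c1a89, 293153d, 8aeb0e2}.
Only in 2e95712's history (ahead): {1f4dd89, 2e95712, 547fcfd} — 3.
Only in 293153d's history (behind): {293153d} — 1.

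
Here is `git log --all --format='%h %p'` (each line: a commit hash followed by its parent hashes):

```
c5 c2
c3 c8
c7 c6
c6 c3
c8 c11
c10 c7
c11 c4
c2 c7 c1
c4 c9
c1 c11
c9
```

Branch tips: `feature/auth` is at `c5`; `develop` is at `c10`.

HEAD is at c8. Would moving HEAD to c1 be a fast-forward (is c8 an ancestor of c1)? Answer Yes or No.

No

A fast-forward from c8 to c1 is possible iff c8 is an ancestor of c1.
Ancestors of c1: {c1, c11, c4, c9}.
c8 is not among them, so fast-forward is not possible.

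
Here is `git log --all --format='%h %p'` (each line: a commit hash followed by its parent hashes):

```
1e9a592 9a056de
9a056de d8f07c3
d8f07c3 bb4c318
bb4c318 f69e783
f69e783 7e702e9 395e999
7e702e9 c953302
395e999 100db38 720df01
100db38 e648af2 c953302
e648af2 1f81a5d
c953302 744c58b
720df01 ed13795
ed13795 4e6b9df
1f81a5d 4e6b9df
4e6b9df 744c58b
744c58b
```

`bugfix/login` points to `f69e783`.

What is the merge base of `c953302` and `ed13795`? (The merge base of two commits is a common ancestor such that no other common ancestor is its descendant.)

744c58b

Ancestors of c953302: {744c58b, c953302}.
Ancestors of ed13795: {4e6b9df, 744c58b, ed13795}.
Common ancestors: {744c58b}.
The only common ancestor is 744c58b, so it is the merge base.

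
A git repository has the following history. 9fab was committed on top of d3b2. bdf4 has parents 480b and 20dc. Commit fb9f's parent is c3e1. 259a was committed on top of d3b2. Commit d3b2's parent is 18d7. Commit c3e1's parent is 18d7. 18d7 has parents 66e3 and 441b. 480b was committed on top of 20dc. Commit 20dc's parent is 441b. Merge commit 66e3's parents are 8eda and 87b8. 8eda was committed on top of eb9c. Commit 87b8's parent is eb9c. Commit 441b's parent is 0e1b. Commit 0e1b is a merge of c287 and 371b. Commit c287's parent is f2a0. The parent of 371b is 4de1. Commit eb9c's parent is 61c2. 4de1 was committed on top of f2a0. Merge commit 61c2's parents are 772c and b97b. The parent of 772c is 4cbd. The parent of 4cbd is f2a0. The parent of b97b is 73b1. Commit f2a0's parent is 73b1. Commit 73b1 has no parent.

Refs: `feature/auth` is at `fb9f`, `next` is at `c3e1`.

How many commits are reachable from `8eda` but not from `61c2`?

2

Reachable from 8eda: {4cbd, 61c2, 73b1, 772c, 8eda, b97b, eb9c, f2a0}.
Reachable from 61c2: {4cbd, 61c2, 73b1, 772c, b97b, f2a0}.
In 8eda's history but not 61c2's: {8eda, eb9c} — 2 commits.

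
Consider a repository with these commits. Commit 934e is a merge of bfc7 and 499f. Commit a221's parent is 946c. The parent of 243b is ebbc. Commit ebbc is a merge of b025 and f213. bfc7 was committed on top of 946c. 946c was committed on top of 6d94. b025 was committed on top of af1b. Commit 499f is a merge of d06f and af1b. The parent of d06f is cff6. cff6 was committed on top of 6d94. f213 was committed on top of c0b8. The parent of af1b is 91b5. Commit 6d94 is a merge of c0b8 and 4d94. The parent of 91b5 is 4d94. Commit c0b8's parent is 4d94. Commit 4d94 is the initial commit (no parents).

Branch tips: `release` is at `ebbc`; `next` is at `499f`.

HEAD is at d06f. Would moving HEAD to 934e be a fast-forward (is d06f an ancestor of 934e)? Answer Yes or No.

A fast-forward from d06f to 934e is possible iff d06f is an ancestor of 934e.
Ancestors of 934e: {499f, 4d94, 6d94, 91b5, 934e, 946c, af1b, bfc7, c0b8, cff6, d06f}.
d06f is among them, so fast-forward is possible.

Yes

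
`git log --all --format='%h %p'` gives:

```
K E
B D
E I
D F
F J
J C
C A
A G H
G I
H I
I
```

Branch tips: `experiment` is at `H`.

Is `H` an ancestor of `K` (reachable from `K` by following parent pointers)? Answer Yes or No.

Ancestors of K: {E, I, K}.
H is not in that set, so it is not an ancestor of K.

No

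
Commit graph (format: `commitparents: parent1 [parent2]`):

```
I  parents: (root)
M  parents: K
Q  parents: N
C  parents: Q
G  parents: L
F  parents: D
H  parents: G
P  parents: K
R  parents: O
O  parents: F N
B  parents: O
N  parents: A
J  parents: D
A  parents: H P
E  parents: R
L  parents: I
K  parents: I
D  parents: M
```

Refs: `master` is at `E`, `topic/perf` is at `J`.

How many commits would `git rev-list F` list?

Walking parent pointers from F: reachable set = {D, F, I, K, M}.
That is 5 commits.

5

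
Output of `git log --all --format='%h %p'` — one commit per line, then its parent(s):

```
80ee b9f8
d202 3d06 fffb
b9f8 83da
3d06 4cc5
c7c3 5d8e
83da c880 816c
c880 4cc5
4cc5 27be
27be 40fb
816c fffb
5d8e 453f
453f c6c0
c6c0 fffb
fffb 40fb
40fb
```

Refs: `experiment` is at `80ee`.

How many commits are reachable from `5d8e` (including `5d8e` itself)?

5

Walking parent pointers from 5d8e: reachable set = {40fb, 453f, 5d8e, c6c0, fffb}.
That is 5 commits.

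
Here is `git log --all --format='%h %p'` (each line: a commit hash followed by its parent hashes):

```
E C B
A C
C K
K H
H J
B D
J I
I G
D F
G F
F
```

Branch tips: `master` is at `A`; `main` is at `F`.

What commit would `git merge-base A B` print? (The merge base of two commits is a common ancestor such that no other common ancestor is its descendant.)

Ancestors of A: {A, C, F, G, H, I, J, K}.
Ancestors of B: {B, D, F}.
Common ancestors: {F}.
The only common ancestor is F, so it is the merge base.

F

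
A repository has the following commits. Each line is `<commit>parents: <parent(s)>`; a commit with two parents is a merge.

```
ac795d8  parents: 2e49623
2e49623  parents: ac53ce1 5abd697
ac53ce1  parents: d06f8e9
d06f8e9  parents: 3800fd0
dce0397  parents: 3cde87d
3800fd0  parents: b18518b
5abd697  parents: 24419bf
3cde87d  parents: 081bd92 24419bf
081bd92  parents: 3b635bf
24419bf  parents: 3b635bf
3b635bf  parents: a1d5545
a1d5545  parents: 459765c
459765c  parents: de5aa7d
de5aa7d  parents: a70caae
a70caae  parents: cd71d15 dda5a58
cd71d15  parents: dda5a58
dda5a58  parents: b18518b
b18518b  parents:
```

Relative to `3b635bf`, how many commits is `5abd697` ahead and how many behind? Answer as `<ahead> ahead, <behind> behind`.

Reachable from 5abd697: {24419bf, 3b635bf, 459765c, 5abd697, a1d5545, a70caae, b18518b, cd71d15, dda5a58, de5aa7d}.
Reachable from 3b635bf: {3b635bf, 459765c, a1d5545, a70caae, b18518b, cd71d15, dda5a58, de5aa7d}.
Only in 5abd697's history (ahead): {24419bf, 5abd697} — 2.
Only in 3b635bf's history (behind): {} — 0.

2 ahead, 0 behind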